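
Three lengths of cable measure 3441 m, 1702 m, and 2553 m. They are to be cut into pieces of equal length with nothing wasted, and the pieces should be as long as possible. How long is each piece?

37 m

Each piece length must divide every original length, so the longest possible is gcd(3441, 1702, 2553).
3441 = 3 × 31 × 37
1702 = 2 × 23 × 37
2553 = 3 × 23 × 37
gcd(3441, 1702, 2553) = 37.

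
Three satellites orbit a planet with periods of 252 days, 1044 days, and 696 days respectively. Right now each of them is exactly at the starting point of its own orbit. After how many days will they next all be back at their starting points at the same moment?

14616 days

They coincide at every common multiple of the periods; the first is the LCM.
252 = 2^2 × 3^2 × 7
1044 = 2^2 × 3^2 × 29
696 = 2^3 × 3 × 29
LCM(252, 1044, 696) = 2^3 × 3^2 × 7 × 29 = 14616.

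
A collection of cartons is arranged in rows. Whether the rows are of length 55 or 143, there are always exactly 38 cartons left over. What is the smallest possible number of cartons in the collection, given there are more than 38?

N − 38 must be a common multiple of 55 and 143.
55 = 5 × 11
143 = 11 × 13
LCM(55, 143) = 5 × 11 × 13 = 715.
Smallest N > 38 is LCM + 38 = 715 + 38 = 753.

753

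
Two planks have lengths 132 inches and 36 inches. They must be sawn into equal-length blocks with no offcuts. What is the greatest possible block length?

This is the greatest common divisor of 132 and 36.
132 = 2^2 × 3 × 11
36 = 2^2 × 3^2
gcd(132, 36) = 2^2 × 3 = 12.

12 inches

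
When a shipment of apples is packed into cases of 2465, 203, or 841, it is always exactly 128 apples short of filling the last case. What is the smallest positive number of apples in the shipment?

500267

Being 128 short of a full case of size k means N ≡ −128 (mod k), i.e. N + 128 is a multiple of each size.
2465 = 5 × 17 × 29
203 = 7 × 29
841 = 29^2
LCM(2465, 203, 841) = 5 × 7 × 17 × 29^2 = 500395.
Smallest positive N is 500395 − 128 = 500267.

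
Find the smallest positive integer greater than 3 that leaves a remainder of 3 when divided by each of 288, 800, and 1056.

79203

N − 3 must be a common multiple of 288, 800, and 1056.
288 = 2^5 × 3^2
800 = 2^5 × 5^2
1056 = 2^5 × 3 × 11
LCM(288, 800, 1056) = 2^5 × 3^2 × 5^2 × 11 = 79200.
Smallest N > 3 is LCM + 3 = 79200 + 3 = 79203.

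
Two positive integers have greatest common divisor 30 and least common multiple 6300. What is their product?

For any two positive integers, gcd × lcm = product = 30 × 6300 = 189000.

189000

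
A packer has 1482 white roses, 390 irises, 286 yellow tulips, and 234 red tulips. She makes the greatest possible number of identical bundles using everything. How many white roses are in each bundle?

Number of bundles = gcd(1482, 390, 286, 234).
1482 = 2 × 3 × 13 × 19
390 = 2 × 3 × 5 × 13
286 = 2 × 11 × 13
234 = 2 × 3^2 × 13
gcd(1482, 390, 286, 234) = 2 × 13 = 26.
white roses per bundle = 1482 / 26 = 57.

57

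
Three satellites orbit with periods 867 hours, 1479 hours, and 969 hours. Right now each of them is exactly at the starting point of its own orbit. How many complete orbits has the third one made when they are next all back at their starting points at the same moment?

All finish a whole number of cycles simultaneously at t = LCM of the periods.
867 = 3 × 17^2
1479 = 3 × 17 × 29
969 = 3 × 17 × 19
LCM(867, 1479, 969) = 3 × 17^2 × 19 × 29 = 477717.
Orbits for period 969: 477717 / 969 = 493.

493 orbits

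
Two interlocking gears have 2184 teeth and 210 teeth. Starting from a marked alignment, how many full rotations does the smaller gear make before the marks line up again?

They are all back at their starting positions together after one LCM of the periods.
2184 = 2^3 × 3 × 7 × 13
210 = 2 × 3 × 5 × 7
LCM(2184, 210) = 2^3 × 3 × 5 × 7 × 13 = 10920.
Rotations for period 210: 10920 / 210 = 52.

52 rotations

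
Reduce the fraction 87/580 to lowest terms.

3/20

87 = 3 × 29
580 = 2^2 × 5 × 29
gcd(87, 580) = 29.
Divide numerator and denominator by 29: 87/580 = 3/20.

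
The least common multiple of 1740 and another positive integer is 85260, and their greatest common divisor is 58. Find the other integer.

2842

gcd × lcm = product of the two integers, so the other integer is (58 × 85260) / 1740 = 2842.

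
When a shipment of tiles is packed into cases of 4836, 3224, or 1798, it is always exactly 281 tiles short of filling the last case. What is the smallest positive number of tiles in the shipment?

280207

Being 281 short of a full case of size k means N ≡ −281 (mod k), i.e. N + 281 is a multiple of each size.
4836 = 2^2 × 3 × 13 × 31
3224 = 2^3 × 13 × 31
1798 = 2 × 29 × 31
LCM(4836, 3224, 1798) = 2^3 × 3 × 13 × 29 × 31 = 280488.
Smallest positive N is 280488 − 281 = 280207.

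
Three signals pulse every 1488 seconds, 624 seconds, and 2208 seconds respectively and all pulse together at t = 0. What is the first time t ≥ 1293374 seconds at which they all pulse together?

Joint pulses occur at multiples of LCM(1488, 624, 2208).
1488 = 2^4 × 3 × 31
624 = 2^4 × 3 × 13
2208 = 2^5 × 3 × 23
LCM(1488, 624, 2208) = 2^5 × 3 × 13 × 23 × 31 = 889824.
Smallest multiple of 889824 that is ≥ 1293374: ⌈1293374/889824⌉ × 889824 = 2 × 889824 = 1779648.

1779648 seconds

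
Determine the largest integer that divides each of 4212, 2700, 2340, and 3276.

4212 = 2^2 × 3^4 × 13
2700 = 2^2 × 3^3 × 5^2
2340 = 2^2 × 3^2 × 5 × 13
3276 = 2^2 × 3^2 × 7 × 13
gcd(4212, 2700, 2340, 3276) = 2^2 × 3^2 = 36.

36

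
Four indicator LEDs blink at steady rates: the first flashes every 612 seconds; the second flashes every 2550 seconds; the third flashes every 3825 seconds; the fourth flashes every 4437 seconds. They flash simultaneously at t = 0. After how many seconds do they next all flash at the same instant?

443700 seconds

We need the least common multiple of the intervals.
612 = 2^2 × 3^2 × 17
2550 = 2 × 3 × 5^2 × 17
3825 = 3^2 × 5^2 × 17
4437 = 3^2 × 17 × 29
LCM(612, 2550, 3825, 4437) = 2^2 × 3^2 × 5^2 × 17 × 29 = 443700.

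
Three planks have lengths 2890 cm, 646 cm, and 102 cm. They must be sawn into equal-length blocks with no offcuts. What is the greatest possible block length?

34 cm

This is the greatest common divisor of 2890, 646, and 102.
2890 = 2 × 5 × 17^2
646 = 2 × 17 × 19
102 = 2 × 3 × 17
gcd(2890, 646, 102) = 2 × 17 = 34.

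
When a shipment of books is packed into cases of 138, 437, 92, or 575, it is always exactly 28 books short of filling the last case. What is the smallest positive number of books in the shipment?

Being 28 short of a full case of size k means N ≡ −28 (mod k), i.e. N + 28 is a multiple of each size.
138 = 2 × 3 × 23
437 = 19 × 23
92 = 2^2 × 23
575 = 5^2 × 23
LCM(138, 437, 92, 575) = 2^2 × 3 × 5^2 × 19 × 23 = 131100.
Smallest positive N is 131100 − 28 = 131072.

131072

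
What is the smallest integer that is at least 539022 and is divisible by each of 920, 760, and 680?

The integer must be a common multiple of 920, 760, and 680, so a multiple of their LCM.
920 = 2^3 × 5 × 23
760 = 2^3 × 5 × 19
680 = 2^3 × 5 × 17
LCM(920, 760, 680) = 2^3 × 5 × 17 × 19 × 23 = 297160.
Smallest multiple of 297160 that is ≥ 539022: ⌈539022/297160⌉ × 297160 = 2 × 297160 = 594320.

594320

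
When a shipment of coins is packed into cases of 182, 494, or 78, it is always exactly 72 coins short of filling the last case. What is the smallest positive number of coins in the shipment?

10302

Being 72 short of a full case of size k means N ≡ −72 (mod k), i.e. N + 72 is a multiple of each size.
182 = 2 × 7 × 13
494 = 2 × 13 × 19
78 = 2 × 3 × 13
LCM(182, 494, 78) = 2 × 3 × 7 × 13 × 19 = 10374.
Smallest positive N is 10374 − 72 = 10302.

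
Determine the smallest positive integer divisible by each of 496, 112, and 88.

496 = 2^4 × 31
112 = 2^4 × 7
88 = 2^3 × 11
LCM(496, 112, 88) = 2^4 × 7 × 11 × 31 = 38192.

38192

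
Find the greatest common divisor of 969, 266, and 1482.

969 = 3 × 17 × 19
266 = 2 × 7 × 19
1482 = 2 × 3 × 13 × 19
gcd(969, 266, 1482) = 19.

19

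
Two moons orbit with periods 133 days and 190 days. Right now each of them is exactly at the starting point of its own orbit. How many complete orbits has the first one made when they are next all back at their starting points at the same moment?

10 orbits

The first common completion time is the LCM of the periods.
133 = 7 × 19
190 = 2 × 5 × 19
LCM(133, 190) = 2 × 5 × 7 × 19 = 1330.
Orbits for period 133: 1330 / 133 = 10.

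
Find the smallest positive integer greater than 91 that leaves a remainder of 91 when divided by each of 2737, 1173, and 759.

N − 91 must be a common multiple of 2737, 1173, and 759.
2737 = 7 × 17 × 23
1173 = 3 × 17 × 23
759 = 3 × 11 × 23
LCM(2737, 1173, 759) = 3 × 7 × 11 × 17 × 23 = 90321.
Smallest N > 91 is LCM + 91 = 90321 + 91 = 90412.

90412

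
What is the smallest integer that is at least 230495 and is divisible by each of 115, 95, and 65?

255645

The integer must be a common multiple of 115, 95, and 65, so a multiple of their LCM.
115 = 5 × 23
95 = 5 × 19
65 = 5 × 13
LCM(115, 95, 65) = 5 × 13 × 19 × 23 = 28405.
Smallest multiple of 28405 that is ≥ 230495: ⌈230495/28405⌉ × 28405 = 9 × 28405 = 255645.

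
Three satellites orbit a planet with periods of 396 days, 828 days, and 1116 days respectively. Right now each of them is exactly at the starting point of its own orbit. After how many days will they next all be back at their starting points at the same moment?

282348 days

They coincide at every common multiple of the periods; the first is the LCM.
396 = 2^2 × 3^2 × 11
828 = 2^2 × 3^2 × 23
1116 = 2^2 × 3^2 × 31
LCM(396, 828, 1116) = 2^2 × 3^2 × 11 × 23 × 31 = 282348.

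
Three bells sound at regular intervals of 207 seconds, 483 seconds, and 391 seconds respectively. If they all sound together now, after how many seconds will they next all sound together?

They coincide at every common multiple of the periods; the first is the LCM.
207 = 3^2 × 23
483 = 3 × 7 × 23
391 = 17 × 23
LCM(207, 483, 391) = 3^2 × 7 × 17 × 23 = 24633.

24633 seconds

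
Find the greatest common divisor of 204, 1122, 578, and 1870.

204 = 2^2 × 3 × 17
1122 = 2 × 3 × 11 × 17
578 = 2 × 17^2
1870 = 2 × 5 × 11 × 17
gcd(204, 1122, 578, 1870) = 2 × 17 = 34.

34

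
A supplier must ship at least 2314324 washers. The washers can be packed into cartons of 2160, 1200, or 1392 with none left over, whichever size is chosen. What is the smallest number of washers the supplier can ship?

The number of washers must be a common multiple of 2160, 1200, and 1392, so a multiple of their LCM.
2160 = 2^4 × 3^3 × 5
1200 = 2^4 × 3 × 5^2
1392 = 2^4 × 3 × 29
LCM(2160, 1200, 1392) = 2^4 × 3^3 × 5^2 × 29 = 313200.
Smallest multiple of 313200 that is ≥ 2314324: ⌈2314324/313200⌉ × 313200 = 8 × 313200 = 2505600.

2505600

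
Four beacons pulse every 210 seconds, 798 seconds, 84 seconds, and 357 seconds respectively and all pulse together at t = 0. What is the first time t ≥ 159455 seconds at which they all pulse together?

Joint pulses occur at multiples of LCM(210, 798, 84, 357).
210 = 2 × 3 × 5 × 7
798 = 2 × 3 × 7 × 19
84 = 2^2 × 3 × 7
357 = 3 × 7 × 17
LCM(210, 798, 84, 357) = 2^2 × 3 × 5 × 7 × 17 × 19 = 135660.
Smallest multiple of 135660 that is ≥ 159455: ⌈159455/135660⌉ × 135660 = 2 × 135660 = 271320.

271320 seconds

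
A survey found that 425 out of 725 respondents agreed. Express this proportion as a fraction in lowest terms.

425 = 5^2 × 17
725 = 5^2 × 29
gcd(425, 725) = 5^2 = 25.
Divide numerator and denominator by 25: 425/725 = 17/29.

17/29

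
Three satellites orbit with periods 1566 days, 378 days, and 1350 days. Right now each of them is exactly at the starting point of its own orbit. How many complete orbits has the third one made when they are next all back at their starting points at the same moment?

All finish a whole number of cycles simultaneously at t = LCM of the periods.
1566 = 2 × 3^3 × 29
378 = 2 × 3^3 × 7
1350 = 2 × 3^3 × 5^2
LCM(1566, 378, 1350) = 2 × 3^3 × 5^2 × 7 × 29 = 274050.
Orbits for period 1350: 274050 / 1350 = 203.

203 orbits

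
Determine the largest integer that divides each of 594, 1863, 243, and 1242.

594 = 2 × 3^3 × 11
1863 = 3^4 × 23
243 = 3^5
1242 = 2 × 3^3 × 23
gcd(594, 1863, 243, 1242) = 3^3 = 27.

27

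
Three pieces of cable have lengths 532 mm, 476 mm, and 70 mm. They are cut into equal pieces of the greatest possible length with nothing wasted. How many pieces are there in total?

Piece length = gcd(532, 476, 70).
532 = 2^2 × 7 × 19
476 = 2^2 × 7 × 17
70 = 2 × 5 × 7
gcd(532, 476, 70) = 2 × 7 = 14.
Total pieces = 532/14 + 476/14 + 70/14 = 38 + 34 + 5 = 77.

77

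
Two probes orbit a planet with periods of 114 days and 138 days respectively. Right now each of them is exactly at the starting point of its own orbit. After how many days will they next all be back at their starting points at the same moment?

The first simultaneous occurrence is after LCM of the individual periods.
114 = 2 × 3 × 19
138 = 2 × 3 × 23
LCM(114, 138) = 2 × 3 × 19 × 23 = 2622.

2622 days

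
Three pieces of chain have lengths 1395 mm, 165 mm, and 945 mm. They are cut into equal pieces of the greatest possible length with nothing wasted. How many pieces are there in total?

167

Piece length = gcd(1395, 165, 945).
1395 = 3^2 × 5 × 31
165 = 3 × 5 × 11
945 = 3^3 × 5 × 7
gcd(1395, 165, 945) = 3 × 5 = 15.
Total pieces = 1395/15 + 165/15 + 945/15 = 93 + 11 + 63 = 167.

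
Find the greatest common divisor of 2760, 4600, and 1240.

40

2760 = 2^3 × 3 × 5 × 23
4600 = 2^3 × 5^2 × 23
1240 = 2^3 × 5 × 31
gcd(2760, 4600, 1240) = 2^3 × 5 = 40.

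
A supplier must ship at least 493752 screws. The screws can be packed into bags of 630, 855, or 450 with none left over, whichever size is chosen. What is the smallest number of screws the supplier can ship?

The number of screws must be a common multiple of 630, 855, and 450, so a multiple of their LCM.
630 = 2 × 3^2 × 5 × 7
855 = 3^2 × 5 × 19
450 = 2 × 3^2 × 5^2
LCM(630, 855, 450) = 2 × 3^2 × 5^2 × 7 × 19 = 59850.
Smallest multiple of 59850 that is ≥ 493752: ⌈493752/59850⌉ × 59850 = 9 × 59850 = 538650.

538650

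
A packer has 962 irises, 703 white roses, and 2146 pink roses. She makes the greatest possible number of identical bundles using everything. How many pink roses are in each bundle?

58

Number of bundles = gcd(962, 703, 2146).
962 = 2 × 13 × 37
703 = 19 × 37
2146 = 2 × 29 × 37
gcd(962, 703, 2146) = 37.
pink roses per bundle = 2146 / 37 = 58.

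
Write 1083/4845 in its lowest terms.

1083 = 3 × 19^2
4845 = 3 × 5 × 17 × 19
gcd(1083, 4845) = 3 × 19 = 57.
Divide numerator and denominator by 57: 1083/4845 = 19/85.

19/85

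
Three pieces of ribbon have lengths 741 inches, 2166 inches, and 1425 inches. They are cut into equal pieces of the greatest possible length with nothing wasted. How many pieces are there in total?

76

Piece length = gcd(741, 2166, 1425).
741 = 3 × 13 × 19
2166 = 2 × 3 × 19^2
1425 = 3 × 5^2 × 19
gcd(741, 2166, 1425) = 3 × 19 = 57.
Total pieces = 741/57 + 2166/57 + 1425/57 = 13 + 38 + 25 = 76.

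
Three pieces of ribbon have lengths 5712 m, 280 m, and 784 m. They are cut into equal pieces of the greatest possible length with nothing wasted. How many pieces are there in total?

121

Piece length = gcd(5712, 280, 784).
5712 = 2^4 × 3 × 7 × 17
280 = 2^3 × 5 × 7
784 = 2^4 × 7^2
gcd(5712, 280, 784) = 2^3 × 7 = 56.
Total pieces = 5712/56 + 280/56 + 784/56 = 102 + 5 + 14 = 121.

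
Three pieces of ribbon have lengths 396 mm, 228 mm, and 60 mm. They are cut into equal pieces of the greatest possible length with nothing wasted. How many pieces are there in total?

57

Piece length = gcd(396, 228, 60).
396 = 2^2 × 3^2 × 11
228 = 2^2 × 3 × 19
60 = 2^2 × 3 × 5
gcd(396, 228, 60) = 2^2 × 3 = 12.
Total pieces = 396/12 + 228/12 + 60/12 = 33 + 19 + 5 = 57.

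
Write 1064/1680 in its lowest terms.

19/30

1064 = 2^3 × 7 × 19
1680 = 2^4 × 3 × 5 × 7
gcd(1064, 1680) = 2^3 × 7 = 56.
Divide numerator and denominator by 56: 1064/1680 = 19/30.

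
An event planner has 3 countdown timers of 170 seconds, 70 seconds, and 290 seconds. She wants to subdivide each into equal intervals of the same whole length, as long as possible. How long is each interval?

10 seconds

The interval must divide each timer length; the longest such is the gcd.
170 = 2 × 5 × 17
70 = 2 × 5 × 7
290 = 2 × 5 × 29
gcd(170, 70, 290) = 2 × 5 = 10.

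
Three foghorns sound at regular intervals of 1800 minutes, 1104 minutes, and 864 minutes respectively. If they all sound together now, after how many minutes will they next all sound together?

496800 minutes

They coincide at every common multiple of the periods; the first is the LCM.
1800 = 2^3 × 3^2 × 5^2
1104 = 2^4 × 3 × 23
864 = 2^5 × 3^3
LCM(1800, 1104, 864) = 2^5 × 3^3 × 5^2 × 23 = 496800.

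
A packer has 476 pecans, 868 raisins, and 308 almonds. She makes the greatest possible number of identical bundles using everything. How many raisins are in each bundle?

Number of bundles = gcd(476, 868, 308).
476 = 2^2 × 7 × 17
868 = 2^2 × 7 × 31
308 = 2^2 × 7 × 11
gcd(476, 868, 308) = 2^2 × 7 = 28.
raisins per bundle = 868 / 28 = 31.

31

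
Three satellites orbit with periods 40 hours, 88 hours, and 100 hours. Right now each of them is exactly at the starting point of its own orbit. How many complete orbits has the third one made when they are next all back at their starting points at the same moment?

22 orbits

All finish a whole number of cycles simultaneously at t = LCM of the periods.
40 = 2^3 × 5
88 = 2^3 × 11
100 = 2^2 × 5^2
LCM(40, 88, 100) = 2^3 × 5^2 × 11 = 2200.
Orbits for period 100: 2200 / 100 = 22.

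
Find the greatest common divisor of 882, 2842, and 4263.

49

882 = 2 × 3^2 × 7^2
2842 = 2 × 7^2 × 29
4263 = 3 × 7^2 × 29
gcd(882, 2842, 4263) = 7^2 = 49.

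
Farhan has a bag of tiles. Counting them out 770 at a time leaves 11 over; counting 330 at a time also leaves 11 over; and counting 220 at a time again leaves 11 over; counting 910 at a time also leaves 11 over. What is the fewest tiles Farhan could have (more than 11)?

N − 11 must be a common multiple of 770, 330, 220, and 910.
770 = 2 × 5 × 7 × 11
330 = 2 × 3 × 5 × 11
220 = 2^2 × 5 × 11
910 = 2 × 5 × 7 × 13
LCM(770, 330, 220, 910) = 2^2 × 3 × 5 × 7 × 11 × 13 = 60060.
Smallest N > 11 is LCM + 11 = 60060 + 11 = 60071.

60071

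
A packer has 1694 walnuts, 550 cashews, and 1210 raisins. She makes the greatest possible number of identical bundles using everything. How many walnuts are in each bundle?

Number of bundles = gcd(1694, 550, 1210).
1694 = 2 × 7 × 11^2
550 = 2 × 5^2 × 11
1210 = 2 × 5 × 11^2
gcd(1694, 550, 1210) = 2 × 11 = 22.
walnuts per bundle = 1694 / 22 = 77.

77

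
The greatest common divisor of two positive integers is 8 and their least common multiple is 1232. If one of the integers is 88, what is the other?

For two integers, gcd × lcm = product, so the other is (8 × 1232) / 88 = 9856 / 88 = 112.

112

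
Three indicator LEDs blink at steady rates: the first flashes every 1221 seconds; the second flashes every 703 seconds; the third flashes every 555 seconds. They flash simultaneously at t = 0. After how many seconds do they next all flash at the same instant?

115995 seconds

We need the least common multiple of the intervals.
1221 = 3 × 11 × 37
703 = 19 × 37
555 = 3 × 5 × 37
LCM(1221, 703, 555) = 3 × 5 × 11 × 19 × 37 = 115995.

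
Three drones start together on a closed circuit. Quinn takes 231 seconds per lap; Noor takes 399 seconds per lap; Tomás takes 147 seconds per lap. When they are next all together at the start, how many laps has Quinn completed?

133 laps

The first common completion time is the LCM of the periods.
231 = 3 × 7 × 11
399 = 3 × 7 × 19
147 = 3 × 7^2
LCM(231, 399, 147) = 3 × 7^2 × 11 × 19 = 30723.
Laps for period 231: 30723 / 231 = 133.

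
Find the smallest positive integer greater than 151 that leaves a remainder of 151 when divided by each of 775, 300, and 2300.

N − 151 must be a common multiple of 775, 300, and 2300.
775 = 5^2 × 31
300 = 2^2 × 3 × 5^2
2300 = 2^2 × 5^2 × 23
LCM(775, 300, 2300) = 2^2 × 3 × 5^2 × 23 × 31 = 213900.
Smallest N > 151 is LCM + 151 = 213900 + 151 = 214051.

214051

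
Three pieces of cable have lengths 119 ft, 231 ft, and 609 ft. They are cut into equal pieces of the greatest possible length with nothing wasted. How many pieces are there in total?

137

Piece length = gcd(119, 231, 609).
119 = 7 × 17
231 = 3 × 7 × 11
609 = 3 × 7 × 29
gcd(119, 231, 609) = 7.
Total pieces = 119/7 + 231/7 + 609/7 = 17 + 33 + 87 = 137.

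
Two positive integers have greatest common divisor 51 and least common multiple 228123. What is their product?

For any two positive integers, gcd × lcm = product = 51 × 228123 = 11634273.

11634273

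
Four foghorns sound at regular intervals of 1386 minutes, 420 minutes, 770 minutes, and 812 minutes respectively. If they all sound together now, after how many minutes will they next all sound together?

401940 minutes

We need the least common multiple of the intervals.
1386 = 2 × 3^2 × 7 × 11
420 = 2^2 × 3 × 5 × 7
770 = 2 × 5 × 7 × 11
812 = 2^2 × 7 × 29
LCM(1386, 420, 770, 812) = 2^2 × 3^2 × 5 × 7 × 11 × 29 = 401940.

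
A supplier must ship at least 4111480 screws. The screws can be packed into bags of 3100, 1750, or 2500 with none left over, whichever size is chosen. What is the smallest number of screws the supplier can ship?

The number of screws must be a common multiple of 3100, 1750, and 2500, so a multiple of their LCM.
3100 = 2^2 × 5^2 × 31
1750 = 2 × 5^3 × 7
2500 = 2^2 × 5^4
LCM(3100, 1750, 2500) = 2^2 × 5^4 × 7 × 31 = 542500.
Smallest multiple of 542500 that is ≥ 4111480: ⌈4111480/542500⌉ × 542500 = 8 × 542500 = 4340000.

4340000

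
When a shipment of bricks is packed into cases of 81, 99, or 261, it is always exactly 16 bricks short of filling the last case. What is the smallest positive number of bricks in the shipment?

Being 16 short of a full case of size k means N ≡ −16 (mod k), i.e. N + 16 is a multiple of each size.
81 = 3^4
99 = 3^2 × 11
261 = 3^2 × 29
LCM(81, 99, 261) = 3^4 × 11 × 29 = 25839.
Smallest positive N is 25839 − 16 = 25823.

25823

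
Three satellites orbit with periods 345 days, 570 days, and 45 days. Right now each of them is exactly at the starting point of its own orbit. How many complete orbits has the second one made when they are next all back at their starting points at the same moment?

69 orbits

They are all back at their starting positions together after one LCM of the periods.
345 = 3 × 5 × 23
570 = 2 × 3 × 5 × 19
45 = 3^2 × 5
LCM(345, 570, 45) = 2 × 3^2 × 5 × 19 × 23 = 39330.
Orbits for period 570: 39330 / 570 = 69.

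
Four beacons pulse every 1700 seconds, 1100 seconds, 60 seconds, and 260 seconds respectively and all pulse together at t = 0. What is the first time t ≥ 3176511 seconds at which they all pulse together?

Joint pulses occur at multiples of LCM(1700, 1100, 60, 260).
1700 = 2^2 × 5^2 × 17
1100 = 2^2 × 5^2 × 11
60 = 2^2 × 3 × 5
260 = 2^2 × 5 × 13
LCM(1700, 1100, 60, 260) = 2^2 × 3 × 5^2 × 11 × 13 × 17 = 729300.
Smallest multiple of 729300 that is ≥ 3176511: ⌈3176511/729300⌉ × 729300 = 5 × 729300 = 3646500.

3646500 seconds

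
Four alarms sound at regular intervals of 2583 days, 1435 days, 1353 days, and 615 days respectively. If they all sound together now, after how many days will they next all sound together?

They coincide at every common multiple of the periods; the first is the LCM.
2583 = 3^2 × 7 × 41
1435 = 5 × 7 × 41
1353 = 3 × 11 × 41
615 = 3 × 5 × 41
LCM(2583, 1435, 1353, 615) = 3^2 × 5 × 7 × 11 × 41 = 142065.

142065 days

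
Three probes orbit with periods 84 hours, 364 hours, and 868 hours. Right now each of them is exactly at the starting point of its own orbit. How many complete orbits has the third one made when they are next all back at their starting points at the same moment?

The first common completion time is the LCM of the periods.
84 = 2^2 × 3 × 7
364 = 2^2 × 7 × 13
868 = 2^2 × 7 × 31
LCM(84, 364, 868) = 2^2 × 3 × 7 × 13 × 31 = 33852.
Orbits for period 868: 33852 / 868 = 39.

39 orbits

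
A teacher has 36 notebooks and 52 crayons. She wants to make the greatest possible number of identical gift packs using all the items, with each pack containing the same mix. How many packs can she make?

The pack count must divide each quantity, so the greatest is gcd(36, 52).
36 = 2^2 × 3^2
52 = 2^2 × 13
gcd(36, 52) = 2^2 = 4.

4 packs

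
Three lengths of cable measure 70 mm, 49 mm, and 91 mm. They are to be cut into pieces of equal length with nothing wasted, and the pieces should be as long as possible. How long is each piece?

7 mm

Each piece length must divide every original length, so the longest possible is gcd(70, 49, 91).
70 = 2 × 5 × 7
49 = 7^2
91 = 7 × 13
gcd(70, 49, 91) = 7.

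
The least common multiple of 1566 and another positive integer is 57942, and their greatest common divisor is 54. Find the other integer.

gcd × lcm = product of the two integers, so the other integer is (54 × 57942) / 1566 = 1998.

1998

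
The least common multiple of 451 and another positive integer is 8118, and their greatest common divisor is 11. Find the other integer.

gcd × lcm = product of the two integers, so the other integer is (11 × 8118) / 451 = 198.

198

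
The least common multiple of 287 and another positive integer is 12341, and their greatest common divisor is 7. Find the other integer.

gcd × lcm = product of the two integers, so the other integer is (7 × 12341) / 287 = 301.

301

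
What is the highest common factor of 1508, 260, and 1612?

1508 = 2^2 × 13 × 29
260 = 2^2 × 5 × 13
1612 = 2^2 × 13 × 31
gcd(1508, 260, 1612) = 2^2 × 13 = 52.

52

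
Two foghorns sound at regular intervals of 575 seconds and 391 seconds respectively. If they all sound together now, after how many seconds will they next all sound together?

They coincide at every common multiple of the periods; the first is the LCM.
575 = 5^2 × 23
391 = 17 × 23
LCM(575, 391) = 5^2 × 17 × 23 = 9775.

9775 seconds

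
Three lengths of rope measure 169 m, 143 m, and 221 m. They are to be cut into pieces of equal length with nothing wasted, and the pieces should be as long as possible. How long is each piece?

13 m

Each piece length must divide every original length, so the longest possible is gcd(169, 143, 221).
169 = 13^2
143 = 11 × 13
221 = 13 × 17
gcd(169, 143, 221) = 13.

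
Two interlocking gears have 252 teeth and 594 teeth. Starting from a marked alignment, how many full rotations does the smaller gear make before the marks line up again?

The first common completion time is the LCM of the periods.
252 = 2^2 × 3^2 × 7
594 = 2 × 3^3 × 11
LCM(252, 594) = 2^2 × 3^3 × 7 × 11 = 8316.
Rotations for period 252: 8316 / 252 = 33.

33 rotations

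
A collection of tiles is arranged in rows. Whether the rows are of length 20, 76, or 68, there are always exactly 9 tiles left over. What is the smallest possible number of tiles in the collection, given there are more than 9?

6469

N − 9 must be a common multiple of 20, 76, and 68.
20 = 2^2 × 5
76 = 2^2 × 19
68 = 2^2 × 17
LCM(20, 76, 68) = 2^2 × 5 × 17 × 19 = 6460.
Smallest N > 9 is LCM + 9 = 6460 + 9 = 6469.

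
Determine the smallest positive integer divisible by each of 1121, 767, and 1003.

247741

1121 = 19 × 59
767 = 13 × 59
1003 = 17 × 59
LCM(1121, 767, 1003) = 13 × 17 × 19 × 59 = 247741.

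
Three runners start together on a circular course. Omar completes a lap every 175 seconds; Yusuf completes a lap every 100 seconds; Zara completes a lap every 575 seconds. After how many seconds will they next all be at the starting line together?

16100 seconds

The first simultaneous occurrence is after LCM of the individual periods.
175 = 5^2 × 7
100 = 2^2 × 5^2
575 = 5^2 × 23
LCM(175, 100, 575) = 2^2 × 5^2 × 7 × 23 = 16100.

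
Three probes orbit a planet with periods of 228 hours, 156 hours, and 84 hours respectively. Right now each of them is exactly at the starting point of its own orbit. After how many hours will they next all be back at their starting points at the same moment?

The first simultaneous occurrence is after LCM of the individual periods.
228 = 2^2 × 3 × 19
156 = 2^2 × 3 × 13
84 = 2^2 × 3 × 7
LCM(228, 156, 84) = 2^2 × 3 × 7 × 13 × 19 = 20748.

20748 hours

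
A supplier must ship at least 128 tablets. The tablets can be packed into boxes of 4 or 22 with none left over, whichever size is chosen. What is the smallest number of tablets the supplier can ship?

The number of tablets must be a common multiple of 4 and 22, so a multiple of their LCM.
4 = 2^2
22 = 2 × 11
LCM(4, 22) = 2^2 × 11 = 44.
Smallest multiple of 44 that is ≥ 128: ⌈128/44⌉ × 44 = 3 × 44 = 132.

132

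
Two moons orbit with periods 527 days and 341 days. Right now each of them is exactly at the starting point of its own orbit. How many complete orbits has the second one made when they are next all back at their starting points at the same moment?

17 orbits

They are all back at their starting positions together after one LCM of the periods.
527 = 17 × 31
341 = 11 × 31
LCM(527, 341) = 11 × 17 × 31 = 5797.
Orbits for period 341: 5797 / 341 = 17.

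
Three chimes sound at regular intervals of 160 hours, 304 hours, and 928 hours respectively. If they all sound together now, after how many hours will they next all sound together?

88160 hours

We need the least common multiple of the intervals.
160 = 2^5 × 5
304 = 2^4 × 19
928 = 2^5 × 29
LCM(160, 304, 928) = 2^5 × 5 × 19 × 29 = 88160.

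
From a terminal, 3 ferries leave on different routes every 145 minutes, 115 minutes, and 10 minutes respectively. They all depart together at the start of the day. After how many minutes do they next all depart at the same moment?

They coincide at every common multiple of the periods; the first is the LCM.
145 = 5 × 29
115 = 5 × 23
10 = 2 × 5
LCM(145, 115, 10) = 2 × 5 × 23 × 29 = 6670.

6670 minutes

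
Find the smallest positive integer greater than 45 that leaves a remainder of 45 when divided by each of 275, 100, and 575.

25345

N − 45 must be a common multiple of 275, 100, and 575.
275 = 5^2 × 11
100 = 2^2 × 5^2
575 = 5^2 × 23
LCM(275, 100, 575) = 2^2 × 5^2 × 11 × 23 = 25300.
Smallest N > 45 is LCM + 45 = 25300 + 45 = 25345.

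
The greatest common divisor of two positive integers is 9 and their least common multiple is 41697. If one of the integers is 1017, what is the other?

For two integers, gcd × lcm = product, so the other is (9 × 41697) / 1017 = 375273 / 1017 = 369.

369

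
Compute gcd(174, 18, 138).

6

174 = 2 × 3 × 29
18 = 2 × 3^2
138 = 2 × 3 × 23
gcd(174, 18, 138) = 2 × 3 = 6.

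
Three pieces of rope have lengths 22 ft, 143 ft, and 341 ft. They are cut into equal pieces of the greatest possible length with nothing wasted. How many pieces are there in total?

Piece length = gcd(22, 143, 341).
22 = 2 × 11
143 = 11 × 13
341 = 11 × 31
gcd(22, 143, 341) = 11.
Total pieces = 22/11 + 143/11 + 341/11 = 2 + 13 + 31 = 46.

46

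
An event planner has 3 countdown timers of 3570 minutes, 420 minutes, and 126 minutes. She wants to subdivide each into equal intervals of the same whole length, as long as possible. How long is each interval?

42 minutes

The interval must divide each timer length; the longest such is the gcd.
3570 = 2 × 3 × 5 × 7 × 17
420 = 2^2 × 3 × 5 × 7
126 = 2 × 3^2 × 7
gcd(3570, 420, 126) = 2 × 3 × 7 = 42.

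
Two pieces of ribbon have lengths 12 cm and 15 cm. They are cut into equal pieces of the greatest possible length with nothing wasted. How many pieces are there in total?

Piece length = gcd(12, 15).
12 = 2^2 × 3
15 = 3 × 5
gcd(12, 15) = 3.
Total pieces = 12/3 + 15/3 = 4 + 5 = 9.

9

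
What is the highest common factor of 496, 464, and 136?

496 = 2^4 × 31
464 = 2^4 × 29
136 = 2^3 × 17
gcd(496, 464, 136) = 2^3 = 8.

8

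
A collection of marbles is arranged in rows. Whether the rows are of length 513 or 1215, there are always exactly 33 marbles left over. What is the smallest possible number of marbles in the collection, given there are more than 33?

N − 33 must be a common multiple of 513 and 1215.
513 = 3^3 × 19
1215 = 3^5 × 5
LCM(513, 1215) = 3^5 × 5 × 19 = 23085.
Smallest N > 33 is LCM + 33 = 23085 + 33 = 23118.

23118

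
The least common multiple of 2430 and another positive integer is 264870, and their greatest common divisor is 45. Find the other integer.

4905

gcd × lcm = product of the two integers, so the other integer is (45 × 264870) / 2430 = 4905.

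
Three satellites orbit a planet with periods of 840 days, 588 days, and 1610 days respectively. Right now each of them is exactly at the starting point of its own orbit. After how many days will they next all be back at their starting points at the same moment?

We need the least common multiple of the intervals.
840 = 2^3 × 3 × 5 × 7
588 = 2^2 × 3 × 7^2
1610 = 2 × 5 × 7 × 23
LCM(840, 588, 1610) = 2^3 × 3 × 5 × 7^2 × 23 = 135240.

135240 days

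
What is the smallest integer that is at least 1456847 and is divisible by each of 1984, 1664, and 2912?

1805440

The integer must be a common multiple of 1984, 1664, and 2912, so a multiple of their LCM.
1984 = 2^6 × 31
1664 = 2^7 × 13
2912 = 2^5 × 7 × 13
LCM(1984, 1664, 2912) = 2^7 × 7 × 13 × 31 = 361088.
Smallest multiple of 361088 that is ≥ 1456847: ⌈1456847/361088⌉ × 361088 = 5 × 361088 = 1805440.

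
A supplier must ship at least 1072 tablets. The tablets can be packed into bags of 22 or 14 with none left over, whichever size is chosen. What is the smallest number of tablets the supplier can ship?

1078

The number of tablets must be a common multiple of 22 and 14, so a multiple of their LCM.
22 = 2 × 11
14 = 2 × 7
LCM(22, 14) = 2 × 7 × 11 = 154.
Smallest multiple of 154 that is ≥ 1072: ⌈1072/154⌉ × 154 = 7 × 154 = 1078.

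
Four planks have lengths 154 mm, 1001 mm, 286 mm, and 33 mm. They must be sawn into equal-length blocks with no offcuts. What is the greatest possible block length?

This is the greatest common divisor of 154, 1001, 286, and 33.
154 = 2 × 7 × 11
1001 = 7 × 11 × 13
286 = 2 × 11 × 13
33 = 3 × 11
gcd(154, 1001, 286, 33) = 11.

11 mm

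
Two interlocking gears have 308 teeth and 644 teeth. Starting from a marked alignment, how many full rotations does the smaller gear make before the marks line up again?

All finish a whole number of cycles simultaneously at t = LCM of the periods.
308 = 2^2 × 7 × 11
644 = 2^2 × 7 × 23
LCM(308, 644) = 2^2 × 7 × 11 × 23 = 7084.
Rotations for period 308: 7084 / 308 = 23.

23 rotations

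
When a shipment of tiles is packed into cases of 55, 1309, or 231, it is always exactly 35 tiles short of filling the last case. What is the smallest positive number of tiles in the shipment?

Being 35 short of a full case of size k means N ≡ −35 (mod k), i.e. N + 35 is a multiple of each size.
55 = 5 × 11
1309 = 7 × 11 × 17
231 = 3 × 7 × 11
LCM(55, 1309, 231) = 3 × 5 × 7 × 11 × 17 = 19635.
Smallest positive N is 19635 − 35 = 19600.

19600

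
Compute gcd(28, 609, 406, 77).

7

28 = 2^2 × 7
609 = 3 × 7 × 29
406 = 2 × 7 × 29
77 = 7 × 11
gcd(28, 609, 406, 77) = 7.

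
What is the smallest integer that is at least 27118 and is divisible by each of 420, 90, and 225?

The integer must be a common multiple of 420, 90, and 225, so a multiple of their LCM.
420 = 2^2 × 3 × 5 × 7
90 = 2 × 3^2 × 5
225 = 3^2 × 5^2
LCM(420, 90, 225) = 2^2 × 3^2 × 5^2 × 7 = 6300.
Smallest multiple of 6300 that is ≥ 27118: ⌈27118/6300⌉ × 6300 = 5 × 6300 = 31500.

31500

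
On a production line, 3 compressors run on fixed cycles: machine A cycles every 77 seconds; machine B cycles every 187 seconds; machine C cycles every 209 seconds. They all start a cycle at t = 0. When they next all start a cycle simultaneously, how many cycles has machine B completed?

133 cycles

All finish a whole number of cycles simultaneously at t = LCM of the periods.
77 = 7 × 11
187 = 11 × 17
209 = 11 × 19
LCM(77, 187, 209) = 7 × 11 × 17 × 19 = 24871.
Cycles for period 187: 24871 / 187 = 133.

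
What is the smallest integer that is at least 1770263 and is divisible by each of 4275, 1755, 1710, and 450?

2000700

The integer must be a common multiple of 4275, 1755, 1710, and 450, so a multiple of their LCM.
4275 = 3^2 × 5^2 × 19
1755 = 3^3 × 5 × 13
1710 = 2 × 3^2 × 5 × 19
450 = 2 × 3^2 × 5^2
LCM(4275, 1755, 1710, 450) = 2 × 3^3 × 5^2 × 13 × 19 = 333450.
Smallest multiple of 333450 that is ≥ 1770263: ⌈1770263/333450⌉ × 333450 = 6 × 333450 = 2000700.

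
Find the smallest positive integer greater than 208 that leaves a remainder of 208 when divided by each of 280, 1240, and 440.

N − 208 must be a common multiple of 280, 1240, and 440.
280 = 2^3 × 5 × 7
1240 = 2^3 × 5 × 31
440 = 2^3 × 5 × 11
LCM(280, 1240, 440) = 2^3 × 5 × 7 × 11 × 31 = 95480.
Smallest N > 208 is LCM + 208 = 95480 + 208 = 95688.

95688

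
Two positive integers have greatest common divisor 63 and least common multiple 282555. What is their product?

For any two positive integers, gcd × lcm = product = 63 × 282555 = 17800965.

17800965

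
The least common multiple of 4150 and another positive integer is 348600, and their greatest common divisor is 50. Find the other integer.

gcd × lcm = product of the two integers, so the other integer is (50 × 348600) / 4150 = 4200.

4200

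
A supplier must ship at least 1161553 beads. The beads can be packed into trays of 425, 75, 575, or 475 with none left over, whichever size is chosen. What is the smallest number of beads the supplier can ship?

The number of beads must be a common multiple of 425, 75, 575, and 475, so a multiple of their LCM.
425 = 5^2 × 17
75 = 3 × 5^2
575 = 5^2 × 23
475 = 5^2 × 19
LCM(425, 75, 575, 475) = 3 × 5^2 × 17 × 19 × 23 = 557175.
Smallest multiple of 557175 that is ≥ 1161553: ⌈1161553/557175⌉ × 557175 = 3 × 557175 = 1671525.

1671525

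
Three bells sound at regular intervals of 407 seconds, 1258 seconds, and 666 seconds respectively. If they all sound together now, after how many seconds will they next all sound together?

We need the least common multiple of the intervals.
407 = 11 × 37
1258 = 2 × 17 × 37
666 = 2 × 3^2 × 37
LCM(407, 1258, 666) = 2 × 3^2 × 11 × 17 × 37 = 124542.

124542 seconds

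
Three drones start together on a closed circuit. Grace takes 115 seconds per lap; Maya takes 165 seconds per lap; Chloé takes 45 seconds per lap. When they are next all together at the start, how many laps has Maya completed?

69 laps

The first common completion time is the LCM of the periods.
115 = 5 × 23
165 = 3 × 5 × 11
45 = 3^2 × 5
LCM(115, 165, 45) = 3^2 × 5 × 11 × 23 = 11385.
Laps for period 165: 11385 / 165 = 69.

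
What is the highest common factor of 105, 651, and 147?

105 = 3 × 5 × 7
651 = 3 × 7 × 31
147 = 3 × 7^2
gcd(105, 651, 147) = 3 × 7 = 21.

21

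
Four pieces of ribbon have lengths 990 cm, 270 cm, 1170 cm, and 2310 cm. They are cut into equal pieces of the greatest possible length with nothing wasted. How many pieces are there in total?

158

Piece length = gcd(990, 270, 1170, 2310).
990 = 2 × 3^2 × 5 × 11
270 = 2 × 3^3 × 5
1170 = 2 × 3^2 × 5 × 13
2310 = 2 × 3 × 5 × 7 × 11
gcd(990, 270, 1170, 2310) = 2 × 3 × 5 = 30.
Total pieces = 990/30 + 270/30 + 1170/30 + 2310/30 = 33 + 9 + 39 + 77 = 158.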